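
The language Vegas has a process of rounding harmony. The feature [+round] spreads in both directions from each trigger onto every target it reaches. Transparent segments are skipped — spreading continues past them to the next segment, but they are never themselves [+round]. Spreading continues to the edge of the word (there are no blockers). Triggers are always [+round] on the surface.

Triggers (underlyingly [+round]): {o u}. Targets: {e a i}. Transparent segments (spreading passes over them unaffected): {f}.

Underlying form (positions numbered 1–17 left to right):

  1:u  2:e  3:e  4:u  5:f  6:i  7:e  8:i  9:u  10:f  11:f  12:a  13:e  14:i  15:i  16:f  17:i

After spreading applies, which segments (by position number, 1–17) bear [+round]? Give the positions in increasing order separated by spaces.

From /u/ at 1 rightward: 2 /e/ → [+round]; 3 /e/ → [+round]; 4 /u/ is itself a trigger — this domain ends here.
From /u/ at 1 leftward: word edge.
From /u/ at 4 rightward: 5 /f/ transparent; 6 /i/ → [+round]; 7 /e/ → [+round]; 8 /i/ → [+round]; 9 /u/ is itself a trigger — this domain ends here.
From /u/ at 4 leftward: 3 /e/ → [+round]; 2 /e/ → [+round]; 1 /u/ is itself a trigger — this domain ends here.
From /u/ at 9 rightward: 10 /f/ transparent; 11 /f/ transparent; 12 /a/ → [+round]; 13 /e/ → [+round]; 14 /i/ → [+round]; 15 /i/ → [+round]; 16 /f/ transparent; 17 /i/ → [+round]; word edge.
From /u/ at 9 leftward: 8 /i/ → [+round]; 7 /e/ → [+round]; 6 /i/ → [+round]; 5 /f/ transparent; 4 /u/ is itself a trigger — this domain ends here.

1 2 3 4 6 7 8 9 12 13 14 15 17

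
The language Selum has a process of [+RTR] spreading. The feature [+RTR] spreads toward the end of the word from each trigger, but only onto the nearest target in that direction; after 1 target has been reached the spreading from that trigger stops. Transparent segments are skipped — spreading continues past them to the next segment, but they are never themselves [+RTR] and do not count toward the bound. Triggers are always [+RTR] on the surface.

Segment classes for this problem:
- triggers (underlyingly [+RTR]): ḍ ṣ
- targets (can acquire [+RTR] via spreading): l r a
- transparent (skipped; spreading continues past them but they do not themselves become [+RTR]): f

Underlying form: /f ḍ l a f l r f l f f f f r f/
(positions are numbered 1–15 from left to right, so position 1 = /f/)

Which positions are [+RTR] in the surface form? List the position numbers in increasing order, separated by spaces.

2 3

From /ḍ/ at 2 rightward: 3 /l/ → [+RTR]; bound reached.
Targets with no active source: positions 4 6 7 9 14 stay [-emphatic].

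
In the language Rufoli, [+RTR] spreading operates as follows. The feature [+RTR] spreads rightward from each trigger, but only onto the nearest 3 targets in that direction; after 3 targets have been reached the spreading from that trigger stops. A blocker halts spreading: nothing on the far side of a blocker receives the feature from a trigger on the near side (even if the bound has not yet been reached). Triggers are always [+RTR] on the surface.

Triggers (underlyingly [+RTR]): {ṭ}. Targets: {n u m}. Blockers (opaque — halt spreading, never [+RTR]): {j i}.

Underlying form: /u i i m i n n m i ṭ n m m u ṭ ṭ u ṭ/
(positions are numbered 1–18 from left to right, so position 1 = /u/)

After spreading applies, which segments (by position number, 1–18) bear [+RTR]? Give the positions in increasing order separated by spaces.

10 11 12 13 15 16 17 18

From /ṭ/ at 10 rightward: 11 /n/ → [+RTR]; 12 /m/ → [+RTR]; 13 /m/ → [+RTR]; bound reached.
From /ṭ/ at 15 rightward: 16 /ṭ/ is itself a trigger — this domain ends here.
From /ṭ/ at 16 rightward: 17 /u/ → [+RTR]; 18 /ṭ/ is itself a trigger — this domain ends here.
From /ṭ/ at 18 rightward: word edge.
Targets with no active source: positions 1 4 6 7 8 14 stay [-emphatic].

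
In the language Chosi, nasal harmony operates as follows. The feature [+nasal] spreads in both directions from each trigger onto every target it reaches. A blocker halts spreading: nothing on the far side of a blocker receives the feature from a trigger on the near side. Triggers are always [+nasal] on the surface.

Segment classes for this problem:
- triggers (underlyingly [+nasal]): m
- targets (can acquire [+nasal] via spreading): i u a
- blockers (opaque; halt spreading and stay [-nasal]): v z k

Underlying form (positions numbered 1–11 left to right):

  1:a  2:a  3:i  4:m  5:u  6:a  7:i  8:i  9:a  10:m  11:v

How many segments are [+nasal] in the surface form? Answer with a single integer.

10

From /m/ at 4 rightward: 5 /u/ → [+nasal]; 6 /a/ → [+nasal]; 7 /i/ → [+nasal]; 8 /i/ → [+nasal]; 9 /a/ → [+nasal]; 10 /m/ is itself a trigger — this domain ends here.
From /m/ at 4 leftward: 3 /i/ → [+nasal]; 2 /a/ → [+nasal]; 1 /a/ → [+nasal]; word edge.
From /m/ at 10 rightward: 11 /v/ blocks.
From /m/ at 10 leftward: 9 /a/ → [+nasal]; 8 /i/ → [+nasal]; 7 /i/ → [+nasal]; 6 /a/ → [+nasal]; 5 /u/ → [+nasal]; 4 /m/ is itself a trigger — this domain ends here.
[+nasal] positions on the surface: 1 2 3 4 5 6 7 8 9 10.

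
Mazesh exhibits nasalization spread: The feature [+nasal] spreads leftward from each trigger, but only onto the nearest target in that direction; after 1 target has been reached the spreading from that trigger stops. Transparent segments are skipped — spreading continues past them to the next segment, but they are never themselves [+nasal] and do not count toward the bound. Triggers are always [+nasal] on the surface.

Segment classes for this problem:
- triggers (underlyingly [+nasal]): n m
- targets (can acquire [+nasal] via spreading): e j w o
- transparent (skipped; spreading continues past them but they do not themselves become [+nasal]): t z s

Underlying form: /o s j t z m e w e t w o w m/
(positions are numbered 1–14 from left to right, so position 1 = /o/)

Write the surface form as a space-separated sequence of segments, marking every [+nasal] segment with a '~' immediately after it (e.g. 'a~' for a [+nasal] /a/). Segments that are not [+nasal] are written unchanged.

From /m/ at 6 leftward: 5 /z/ transparent; 4 /t/ transparent; 3 /j/ → [+nasal]; bound reached.
From /m/ at 14 leftward: 13 /w/ → [+nasal]; bound reached.
Targets with no active source: positions 1 7 8 9 11 12 stay [-nasal].
[+nasal] positions on the surface: 3 6 13 14.

o s j~ t z m~ e w e t w o w~ m~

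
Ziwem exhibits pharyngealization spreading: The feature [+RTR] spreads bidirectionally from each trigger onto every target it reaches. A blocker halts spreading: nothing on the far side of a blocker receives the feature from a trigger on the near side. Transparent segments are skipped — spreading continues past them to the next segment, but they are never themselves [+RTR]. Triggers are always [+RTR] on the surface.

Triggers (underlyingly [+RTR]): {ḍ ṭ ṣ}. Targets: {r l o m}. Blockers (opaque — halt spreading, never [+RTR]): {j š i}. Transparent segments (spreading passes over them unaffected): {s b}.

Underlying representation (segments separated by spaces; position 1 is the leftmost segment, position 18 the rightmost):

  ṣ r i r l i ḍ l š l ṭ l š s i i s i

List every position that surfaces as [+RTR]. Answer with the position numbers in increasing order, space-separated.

From /ṣ/ at 1 rightward: 2 /r/ → [+RTR]; 3 /i/ blocks.
From /ṣ/ at 1 leftward: word edge.
From /ḍ/ at 7 rightward: 8 /l/ → [+RTR]; 9 /š/ blocks.
From /ḍ/ at 7 leftward: 6 /i/ blocks.
From /ṭ/ at 11 rightward: 12 /l/ → [+RTR]; 13 /š/ blocks.
From /ṭ/ at 11 leftward: 10 /l/ → [+RTR]; 9 /š/ blocks.
Targets with no active source: positions 4 5 stay [-emphatic].

1 2 7 8 10 11 12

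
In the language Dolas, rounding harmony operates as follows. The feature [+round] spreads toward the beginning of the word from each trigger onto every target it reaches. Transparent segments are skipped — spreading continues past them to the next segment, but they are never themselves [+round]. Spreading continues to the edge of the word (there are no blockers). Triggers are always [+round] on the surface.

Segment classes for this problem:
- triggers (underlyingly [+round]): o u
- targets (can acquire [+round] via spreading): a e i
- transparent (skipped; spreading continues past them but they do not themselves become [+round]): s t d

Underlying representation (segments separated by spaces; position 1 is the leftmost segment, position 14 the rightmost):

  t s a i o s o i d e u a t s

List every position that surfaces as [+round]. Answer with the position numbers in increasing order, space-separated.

3 4 5 7 8 10 11

From /o/ at 5 leftward: 4 /i/ → [+round]; 3 /a/ → [+round]; 2 /s/ transparent; 1 /t/ transparent; word edge.
From /o/ at 7 leftward: 6 /s/ transparent; 5 /o/ is itself a trigger — this domain ends here.
From /u/ at 11 leftward: 10 /e/ → [+round]; 9 /d/ transparent; 8 /i/ → [+round]; 7 /o/ is itself a trigger — this domain ends here.
Target with no active source: position 12 stays [-round].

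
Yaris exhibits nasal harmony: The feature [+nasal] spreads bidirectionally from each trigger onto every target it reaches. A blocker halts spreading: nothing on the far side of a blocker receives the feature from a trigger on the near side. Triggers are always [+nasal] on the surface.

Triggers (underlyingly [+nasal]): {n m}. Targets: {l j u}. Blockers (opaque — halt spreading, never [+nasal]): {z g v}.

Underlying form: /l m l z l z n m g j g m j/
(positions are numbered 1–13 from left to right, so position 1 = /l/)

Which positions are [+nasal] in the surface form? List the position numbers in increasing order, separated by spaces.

From /m/ at 2 rightward: 3 /l/ → [+nasal]; 4 /z/ blocks.
From /m/ at 2 leftward: 1 /l/ → [+nasal]; word edge.
From /n/ at 7 rightward: 8 /m/ is itself a trigger — this domain ends here.
From /n/ at 7 leftward: 6 /z/ blocks.
From /m/ at 8 rightward: 9 /g/ blocks.
From /m/ at 8 leftward: 7 /n/ is itself a trigger — this domain ends here.
From /m/ at 12 rightward: 13 /j/ → [+nasal]; word edge.
From /m/ at 12 leftward: 11 /g/ blocks.
Targets with no active source: positions 5 10 stay [-nasal].

1 2 3 7 8 12 13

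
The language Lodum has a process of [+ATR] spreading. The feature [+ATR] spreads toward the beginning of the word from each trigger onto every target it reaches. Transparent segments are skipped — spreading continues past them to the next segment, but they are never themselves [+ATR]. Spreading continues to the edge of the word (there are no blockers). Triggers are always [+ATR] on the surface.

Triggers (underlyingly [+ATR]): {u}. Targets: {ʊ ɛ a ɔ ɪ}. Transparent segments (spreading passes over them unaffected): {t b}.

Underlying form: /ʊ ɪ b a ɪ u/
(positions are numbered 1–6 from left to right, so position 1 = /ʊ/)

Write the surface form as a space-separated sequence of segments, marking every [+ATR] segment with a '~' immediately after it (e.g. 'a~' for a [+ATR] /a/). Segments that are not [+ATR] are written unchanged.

ʊ~ ɪ~ b a~ ɪ~ u~

From /u/ at 6 leftward: 5 /ɪ/ → [+ATR]; 4 /a/ → [+ATR]; 3 /b/ transparent; 2 /ɪ/ → [+ATR]; 1 /ʊ/ → [+ATR]; word edge.
[+ATR] positions on the surface: 1 2 4 5 6.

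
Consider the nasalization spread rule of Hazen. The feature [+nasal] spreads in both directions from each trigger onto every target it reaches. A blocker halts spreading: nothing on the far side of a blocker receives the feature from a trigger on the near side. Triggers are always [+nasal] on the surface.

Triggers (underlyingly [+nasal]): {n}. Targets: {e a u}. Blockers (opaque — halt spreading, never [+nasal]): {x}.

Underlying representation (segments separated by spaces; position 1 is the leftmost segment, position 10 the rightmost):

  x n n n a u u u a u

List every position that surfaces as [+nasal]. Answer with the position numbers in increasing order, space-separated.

From /n/ at 2 rightward: 3 /n/ is itself a trigger — this domain ends here.
From /n/ at 2 leftward: 1 /x/ blocks.
From /n/ at 3 rightward: 4 /n/ is itself a trigger — this domain ends here.
From /n/ at 3 leftward: 2 /n/ is itself a trigger — this domain ends here.
From /n/ at 4 rightward: 5 /a/ → [+nasal]; 6 /u/ → [+nasal]; 7 /u/ → [+nasal]; 8 /u/ → [+nasal]; 9 /a/ → [+nasal]; 10 /u/ → [+nasal]; word edge.
From /n/ at 4 leftward: 3 /n/ is itself a trigger — this domain ends here.

2 3 4 5 6 7 8 9 10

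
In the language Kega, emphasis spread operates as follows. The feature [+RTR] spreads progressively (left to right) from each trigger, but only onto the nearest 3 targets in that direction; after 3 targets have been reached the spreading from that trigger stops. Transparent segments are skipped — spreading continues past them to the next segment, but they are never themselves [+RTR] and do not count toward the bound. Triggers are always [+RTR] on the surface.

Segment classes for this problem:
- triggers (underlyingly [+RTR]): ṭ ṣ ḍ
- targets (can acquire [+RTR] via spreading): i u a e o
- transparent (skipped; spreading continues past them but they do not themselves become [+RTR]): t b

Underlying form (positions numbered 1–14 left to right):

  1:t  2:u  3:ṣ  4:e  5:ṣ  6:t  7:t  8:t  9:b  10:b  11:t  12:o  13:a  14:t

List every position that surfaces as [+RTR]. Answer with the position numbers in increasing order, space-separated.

3 4 5 12 13

From /ṣ/ at 3 rightward: 4 /e/ → [+RTR]; 5 /ṣ/ is itself a trigger — this domain ends here.
From /ṣ/ at 5 rightward: 6 /t/ transparent; 7 /t/ transparent; 8 /t/ transparent; 9 /b/ transparent; 10 /b/ transparent; 11 /t/ transparent; 12 /o/ → [+RTR]; 13 /a/ → [+RTR]; 14 /t/ transparent; word edge.
Target with no active source: position 2 stays [-emphatic].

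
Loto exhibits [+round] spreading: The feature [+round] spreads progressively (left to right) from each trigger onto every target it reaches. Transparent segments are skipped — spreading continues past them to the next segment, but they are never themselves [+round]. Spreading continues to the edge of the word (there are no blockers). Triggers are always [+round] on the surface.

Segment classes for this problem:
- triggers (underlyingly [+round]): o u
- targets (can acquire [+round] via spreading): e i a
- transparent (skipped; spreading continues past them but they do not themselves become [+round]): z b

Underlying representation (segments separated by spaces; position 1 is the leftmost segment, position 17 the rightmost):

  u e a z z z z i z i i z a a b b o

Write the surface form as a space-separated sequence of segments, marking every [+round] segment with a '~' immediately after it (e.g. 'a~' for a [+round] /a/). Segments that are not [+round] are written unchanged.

From /u/ at 1 rightward: 2 /e/ → [+round]; 3 /a/ → [+round]; 4 /z/ transparent; 5 /z/ transparent; 6 /z/ transparent; 7 /z/ transparent; 8 /i/ → [+round]; 9 /z/ transparent; 10 /i/ → [+round]; 11 /i/ → [+round]; 12 /z/ transparent; 13 /a/ → [+round]; 14 /a/ → [+round]; 15 /b/ transparent; 16 /b/ transparent; 17 /o/ is itself a trigger — this domain ends here.
From /o/ at 17 rightward: word edge.
[+round] positions on the surface: 1 2 3 8 10 11 13 14 17.

u~ e~ a~ z z z z i~ z i~ i~ z a~ a~ b b o~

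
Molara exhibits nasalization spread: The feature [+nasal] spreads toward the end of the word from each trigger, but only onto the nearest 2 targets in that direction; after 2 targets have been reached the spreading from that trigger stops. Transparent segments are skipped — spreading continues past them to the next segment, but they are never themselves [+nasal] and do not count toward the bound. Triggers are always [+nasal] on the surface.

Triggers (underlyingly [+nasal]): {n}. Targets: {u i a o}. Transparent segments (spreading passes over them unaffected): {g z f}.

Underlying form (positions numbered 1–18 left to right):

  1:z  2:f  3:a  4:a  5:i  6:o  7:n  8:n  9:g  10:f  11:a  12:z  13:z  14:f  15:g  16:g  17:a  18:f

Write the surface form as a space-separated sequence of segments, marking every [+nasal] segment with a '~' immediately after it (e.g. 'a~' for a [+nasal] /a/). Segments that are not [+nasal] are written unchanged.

From /n/ at 7 rightward: 8 /n/ is itself a trigger — this domain ends here.
From /n/ at 8 rightward: 9 /g/ transparent; 10 /f/ transparent; 11 /a/ → [+nasal]; 12 /z/ transparent; 13 /z/ transparent; 14 /f/ transparent; 15 /g/ transparent; 16 /g/ transparent; 17 /a/ → [+nasal]; bound reached.
Targets with no active source: positions 3 4 5 6 stay [-nasal].
[+nasal] positions on the surface: 7 8 11 17.

z f a a i o n~ n~ g f a~ z z f g g a~ f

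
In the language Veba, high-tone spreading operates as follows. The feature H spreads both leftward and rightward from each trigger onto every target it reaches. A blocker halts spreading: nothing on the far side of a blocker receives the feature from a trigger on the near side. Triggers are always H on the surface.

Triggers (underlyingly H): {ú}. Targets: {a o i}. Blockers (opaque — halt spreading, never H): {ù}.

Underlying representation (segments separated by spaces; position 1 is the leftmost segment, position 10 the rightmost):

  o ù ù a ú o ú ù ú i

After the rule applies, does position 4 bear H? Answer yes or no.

yes

From /ú/ at 5 rightward: 6 /o/ → H; 7 /ú/ is itself a trigger — this domain ends here.
From /ú/ at 5 leftward: 4 /a/ → H; 3 /ù/ blocks.
From /ú/ at 7 rightward: 8 /ù/ blocks.
From /ú/ at 7 leftward: 6 /o/ → H; 5 /ú/ is itself a trigger — this domain ends here.
From /ú/ at 9 rightward: 10 /i/ → H; word edge.
From /ú/ at 9 leftward: 8 /ù/ blocks.
Target with no active source: position 1 stays [-high tone].
H positions on the surface: 4 5 6 7 9 10.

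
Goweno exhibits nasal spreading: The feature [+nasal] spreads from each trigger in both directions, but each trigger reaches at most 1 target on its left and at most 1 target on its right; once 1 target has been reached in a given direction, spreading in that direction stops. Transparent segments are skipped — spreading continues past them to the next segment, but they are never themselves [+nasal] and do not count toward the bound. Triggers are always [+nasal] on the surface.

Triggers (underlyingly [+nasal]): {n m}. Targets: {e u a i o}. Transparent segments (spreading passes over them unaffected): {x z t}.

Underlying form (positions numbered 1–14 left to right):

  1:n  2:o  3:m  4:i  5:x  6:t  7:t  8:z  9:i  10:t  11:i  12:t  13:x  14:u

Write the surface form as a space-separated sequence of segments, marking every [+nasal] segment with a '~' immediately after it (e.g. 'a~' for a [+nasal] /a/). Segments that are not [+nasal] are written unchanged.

n~ o~ m~ i~ x t t z i t i t x u

From /n/ at 1 rightward: 2 /o/ → [+nasal]; bound reached.
From /n/ at 1 leftward: word edge.
From /m/ at 3 rightward: 4 /i/ → [+nasal]; bound reached.
From /m/ at 3 leftward: 2 /o/ → [+nasal]; bound reached.
Targets with no active source: positions 9 11 14 stay [-nasal].
[+nasal] positions on the surface: 1 2 3 4.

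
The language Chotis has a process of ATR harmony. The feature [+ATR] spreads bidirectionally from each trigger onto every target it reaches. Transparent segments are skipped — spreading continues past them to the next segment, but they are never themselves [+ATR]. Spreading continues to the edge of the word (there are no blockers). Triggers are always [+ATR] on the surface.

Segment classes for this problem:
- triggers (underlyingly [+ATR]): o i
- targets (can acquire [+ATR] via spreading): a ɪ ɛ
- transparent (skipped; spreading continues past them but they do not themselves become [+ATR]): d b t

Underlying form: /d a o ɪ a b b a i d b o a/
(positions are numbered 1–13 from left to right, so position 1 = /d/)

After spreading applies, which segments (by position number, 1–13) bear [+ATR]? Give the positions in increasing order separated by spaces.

2 3 4 5 8 9 12 13

From /o/ at 3 rightward: 4 /ɪ/ → [+ATR]; 5 /a/ → [+ATR]; 6 /b/ transparent; 7 /b/ transparent; 8 /a/ → [+ATR]; 9 /i/ is itself a trigger — this domain ends here.
From /o/ at 3 leftward: 2 /a/ → [+ATR]; 1 /d/ transparent; word edge.
From /i/ at 9 rightward: 10 /d/ transparent; 11 /b/ transparent; 12 /o/ is itself a trigger — this domain ends here.
From /i/ at 9 leftward: 8 /a/ → [+ATR]; 7 /b/ transparent; 6 /b/ transparent; 5 /a/ → [+ATR]; 4 /ɪ/ → [+ATR]; 3 /o/ is itself a trigger — this domain ends here.
From /o/ at 12 rightward: 13 /a/ → [+ATR]; word edge.
From /o/ at 12 leftward: 11 /b/ transparent; 10 /d/ transparent; 9 /i/ is itself a trigger — this domain ends here.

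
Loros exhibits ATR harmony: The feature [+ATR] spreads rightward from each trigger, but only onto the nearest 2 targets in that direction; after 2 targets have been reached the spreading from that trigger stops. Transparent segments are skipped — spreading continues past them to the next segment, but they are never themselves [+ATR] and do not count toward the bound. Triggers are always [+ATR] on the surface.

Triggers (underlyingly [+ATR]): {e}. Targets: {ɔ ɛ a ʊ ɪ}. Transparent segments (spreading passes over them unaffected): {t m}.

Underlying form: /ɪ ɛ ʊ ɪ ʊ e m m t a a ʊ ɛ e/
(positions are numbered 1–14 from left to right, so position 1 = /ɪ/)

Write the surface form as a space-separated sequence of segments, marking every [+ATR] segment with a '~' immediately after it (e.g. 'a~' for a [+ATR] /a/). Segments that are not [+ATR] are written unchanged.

From /e/ at 6 rightward: 7 /m/ transparent; 8 /m/ transparent; 9 /t/ transparent; 10 /a/ → [+ATR]; 11 /a/ → [+ATR]; bound reached.
From /e/ at 14 rightward: word edge.
Targets with no active source: positions 1 2 3 4 5 12 13 stay [-ATR].
[+ATR] positions on the surface: 6 10 11 14.

ɪ ɛ ʊ ɪ ʊ e~ m m t a~ a~ ʊ ɛ e~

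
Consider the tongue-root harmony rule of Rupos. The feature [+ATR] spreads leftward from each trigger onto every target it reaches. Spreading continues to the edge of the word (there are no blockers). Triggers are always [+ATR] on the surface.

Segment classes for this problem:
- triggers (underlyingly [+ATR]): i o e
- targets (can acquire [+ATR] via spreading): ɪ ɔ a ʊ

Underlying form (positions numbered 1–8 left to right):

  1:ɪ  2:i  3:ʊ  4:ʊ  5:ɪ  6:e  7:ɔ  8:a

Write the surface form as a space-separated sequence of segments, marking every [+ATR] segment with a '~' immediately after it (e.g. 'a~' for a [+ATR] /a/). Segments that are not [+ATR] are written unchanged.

ɪ~ i~ ʊ~ ʊ~ ɪ~ e~ ɔ a

From /i/ at 2 leftward: 1 /ɪ/ → [+ATR]; word edge.
From /e/ at 6 leftward: 5 /ɪ/ → [+ATR]; 4 /ʊ/ → [+ATR]; 3 /ʊ/ → [+ATR]; 2 /i/ is itself a trigger — this domain ends here.
Targets with no active source: positions 7 8 stay [-ATR].
[+ATR] positions on the surface: 1 2 3 4 5 6.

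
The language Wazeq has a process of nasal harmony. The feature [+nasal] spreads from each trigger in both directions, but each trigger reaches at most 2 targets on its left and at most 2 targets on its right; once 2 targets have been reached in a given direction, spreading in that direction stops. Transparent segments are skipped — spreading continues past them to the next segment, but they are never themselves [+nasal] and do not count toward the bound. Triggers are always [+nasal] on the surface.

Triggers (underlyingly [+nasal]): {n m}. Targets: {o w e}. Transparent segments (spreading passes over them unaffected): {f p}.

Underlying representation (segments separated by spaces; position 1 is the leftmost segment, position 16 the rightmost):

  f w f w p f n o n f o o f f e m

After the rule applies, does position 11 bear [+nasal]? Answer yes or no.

From /n/ at 7 rightward: 8 /o/ → [+nasal]; 9 /n/ is itself a trigger — this domain ends here.
From /n/ at 7 leftward: 6 /f/ transparent; 5 /p/ transparent; 4 /w/ → [+nasal]; 3 /f/ transparent; 2 /w/ → [+nasal]; bound reached.
From /n/ at 9 rightward: 10 /f/ transparent; 11 /o/ → [+nasal]; 12 /o/ → [+nasal]; bound reached.
From /n/ at 9 leftward: 8 /o/ → [+nasal]; 7 /n/ is itself a trigger — this domain ends here.
From /m/ at 16 rightward: word edge.
From /m/ at 16 leftward: 15 /e/ → [+nasal]; 14 /f/ transparent; 13 /f/ transparent; 12 /o/ → [+nasal]; bound reached.
[+nasal] positions on the surface: 2 4 7 8 9 11 12 15 16.

yes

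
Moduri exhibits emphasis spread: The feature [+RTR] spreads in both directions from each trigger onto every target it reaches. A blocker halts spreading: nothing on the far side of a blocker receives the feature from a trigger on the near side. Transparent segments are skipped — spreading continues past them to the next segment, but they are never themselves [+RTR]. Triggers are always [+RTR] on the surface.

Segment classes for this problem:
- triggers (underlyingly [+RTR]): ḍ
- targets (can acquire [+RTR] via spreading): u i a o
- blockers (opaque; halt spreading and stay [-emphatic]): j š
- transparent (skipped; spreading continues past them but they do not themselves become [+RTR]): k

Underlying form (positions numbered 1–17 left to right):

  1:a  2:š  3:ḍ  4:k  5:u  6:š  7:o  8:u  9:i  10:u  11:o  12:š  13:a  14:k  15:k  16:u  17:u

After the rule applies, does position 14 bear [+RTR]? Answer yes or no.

no

From /ḍ/ at 3 rightward: 4 /k/ transparent; 5 /u/ → [+RTR]; 6 /š/ blocks.
From /ḍ/ at 3 leftward: 2 /š/ blocks.
Targets with no active source: positions 1 7 8 9 10 11 13 16 17 stay [-emphatic].
[+RTR] positions on the surface: 3 5.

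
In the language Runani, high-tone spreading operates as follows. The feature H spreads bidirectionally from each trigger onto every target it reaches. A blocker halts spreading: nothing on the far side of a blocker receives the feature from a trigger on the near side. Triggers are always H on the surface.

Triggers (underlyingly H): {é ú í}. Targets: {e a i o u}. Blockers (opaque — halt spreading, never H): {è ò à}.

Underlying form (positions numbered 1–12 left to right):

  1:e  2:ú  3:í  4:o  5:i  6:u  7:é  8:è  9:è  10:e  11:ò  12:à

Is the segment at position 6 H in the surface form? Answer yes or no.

From /ú/ at 2 rightward: 3 /í/ is itself a trigger — this domain ends here.
From /ú/ at 2 leftward: 1 /e/ → H; word edge.
From /í/ at 3 rightward: 4 /o/ → H; 5 /i/ → H; 6 /u/ → H; 7 /é/ is itself a trigger — this domain ends here.
From /í/ at 3 leftward: 2 /ú/ is itself a trigger — this domain ends here.
From /é/ at 7 rightward: 8 /è/ blocks.
From /é/ at 7 leftward: 6 /u/ → H; 5 /i/ → H; 4 /o/ → H; 3 /í/ is itself a trigger — this domain ends here.
Target with no active source: position 10 stays [-high tone].
H positions on the surface: 1 2 3 4 5 6 7.

yes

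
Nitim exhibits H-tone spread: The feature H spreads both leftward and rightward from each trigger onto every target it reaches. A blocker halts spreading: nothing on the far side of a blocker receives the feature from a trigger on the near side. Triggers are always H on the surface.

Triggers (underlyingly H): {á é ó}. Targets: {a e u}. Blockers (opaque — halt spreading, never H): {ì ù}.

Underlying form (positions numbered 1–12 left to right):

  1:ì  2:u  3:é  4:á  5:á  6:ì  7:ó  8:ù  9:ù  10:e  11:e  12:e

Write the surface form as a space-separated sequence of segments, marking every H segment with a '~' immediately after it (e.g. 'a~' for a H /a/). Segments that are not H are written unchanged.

ì u~ é~ á~ á~ ì ó~ ù ù e e e

From /é/ at 3 rightward: 4 /á/ is itself a trigger — this domain ends here.
From /é/ at 3 leftward: 2 /u/ → H; 1 /ì/ blocks.
From /á/ at 4 rightward: 5 /á/ is itself a trigger — this domain ends here.
From /á/ at 4 leftward: 3 /é/ is itself a trigger — this domain ends here.
From /á/ at 5 rightward: 6 /ì/ blocks.
From /á/ at 5 leftward: 4 /á/ is itself a trigger — this domain ends here.
From /ó/ at 7 rightward: 8 /ù/ blocks.
From /ó/ at 7 leftward: 6 /ì/ blocks.
Targets with no active source: positions 10 11 12 stay [-high tone].
H positions on the surface: 2 3 4 5 7.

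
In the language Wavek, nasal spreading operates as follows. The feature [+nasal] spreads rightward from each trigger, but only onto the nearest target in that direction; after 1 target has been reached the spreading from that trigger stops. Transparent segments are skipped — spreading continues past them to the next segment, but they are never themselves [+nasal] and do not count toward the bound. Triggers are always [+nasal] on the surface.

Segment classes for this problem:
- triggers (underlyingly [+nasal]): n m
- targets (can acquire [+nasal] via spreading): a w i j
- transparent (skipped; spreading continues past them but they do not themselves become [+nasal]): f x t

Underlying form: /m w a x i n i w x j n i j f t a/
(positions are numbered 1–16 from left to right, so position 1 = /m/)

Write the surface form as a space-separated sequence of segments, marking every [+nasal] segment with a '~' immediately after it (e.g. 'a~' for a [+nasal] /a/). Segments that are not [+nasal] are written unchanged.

From /m/ at 1 rightward: 2 /w/ → [+nasal]; bound reached.
From /n/ at 6 rightward: 7 /i/ → [+nasal]; bound reached.
From /n/ at 11 rightward: 12 /i/ → [+nasal]; bound reached.
Targets with no active source: positions 3 5 8 10 13 16 stay [-nasal].
[+nasal] positions on the surface: 1 2 6 7 11 12.

m~ w~ a x i n~ i~ w x j n~ i~ j f t a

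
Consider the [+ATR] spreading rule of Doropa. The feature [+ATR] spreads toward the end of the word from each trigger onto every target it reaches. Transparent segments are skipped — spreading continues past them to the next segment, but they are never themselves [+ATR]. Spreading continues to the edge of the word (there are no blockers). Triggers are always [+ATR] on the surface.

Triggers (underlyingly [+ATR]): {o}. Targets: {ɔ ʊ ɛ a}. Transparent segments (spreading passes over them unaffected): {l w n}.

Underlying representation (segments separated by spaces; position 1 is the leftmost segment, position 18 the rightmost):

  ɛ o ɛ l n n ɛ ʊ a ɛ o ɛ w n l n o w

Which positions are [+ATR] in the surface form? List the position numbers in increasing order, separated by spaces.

2 3 7 8 9 10 11 12 17

From /o/ at 2 rightward: 3 /ɛ/ → [+ATR]; 4 /l/ transparent; 5 /n/ transparent; 6 /n/ transparent; 7 /ɛ/ → [+ATR]; 8 /ʊ/ → [+ATR]; 9 /a/ → [+ATR]; 10 /ɛ/ → [+ATR]; 11 /o/ is itself a trigger — this domain ends here.
From /o/ at 11 rightward: 12 /ɛ/ → [+ATR]; 13 /w/ transparent; 14 /n/ transparent; 15 /l/ transparent; 16 /n/ transparent; 17 /o/ is itself a trigger — this domain ends here.
From /o/ at 17 rightward: 18 /w/ transparent; word edge.
Target with no active source: position 1 stays [-ATR].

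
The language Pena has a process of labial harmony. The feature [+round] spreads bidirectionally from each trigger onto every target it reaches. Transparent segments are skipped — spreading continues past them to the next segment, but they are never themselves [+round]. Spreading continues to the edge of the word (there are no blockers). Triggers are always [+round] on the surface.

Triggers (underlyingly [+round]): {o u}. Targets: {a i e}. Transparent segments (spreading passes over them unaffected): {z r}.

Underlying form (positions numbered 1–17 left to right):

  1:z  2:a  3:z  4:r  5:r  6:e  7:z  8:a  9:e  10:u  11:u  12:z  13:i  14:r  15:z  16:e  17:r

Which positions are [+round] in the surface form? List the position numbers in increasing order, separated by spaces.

From /u/ at 10 rightward: 11 /u/ is itself a trigger — this domain ends here.
From /u/ at 10 leftward: 9 /e/ → [+round]; 8 /a/ → [+round]; 7 /z/ transparent; 6 /e/ → [+round]; 5 /r/ transparent; 4 /r/ transparent; 3 /z/ transparent; 2 /a/ → [+round]; 1 /z/ transparent; word edge.
From /u/ at 11 rightward: 12 /z/ transparent; 13 /i/ → [+round]; 14 /r/ transparent; 15 /z/ transparent; 16 /e/ → [+round]; 17 /r/ transparent; word edge.
From /u/ at 11 leftward: 10 /u/ is itself a trigger — this domain ends here.

2 6 8 9 10 11 13 16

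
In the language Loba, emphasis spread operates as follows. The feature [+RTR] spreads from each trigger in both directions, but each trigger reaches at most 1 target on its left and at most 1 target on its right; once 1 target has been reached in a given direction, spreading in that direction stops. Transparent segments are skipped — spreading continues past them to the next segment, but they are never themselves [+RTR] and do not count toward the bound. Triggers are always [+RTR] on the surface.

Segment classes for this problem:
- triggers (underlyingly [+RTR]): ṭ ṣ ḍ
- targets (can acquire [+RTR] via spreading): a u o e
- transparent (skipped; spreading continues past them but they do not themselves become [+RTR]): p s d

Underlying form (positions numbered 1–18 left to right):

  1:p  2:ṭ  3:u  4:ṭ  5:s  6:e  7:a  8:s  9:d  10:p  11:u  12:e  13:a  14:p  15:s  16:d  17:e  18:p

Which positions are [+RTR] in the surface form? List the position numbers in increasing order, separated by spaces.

2 3 4 6

From /ṭ/ at 2 rightward: 3 /u/ → [+RTR]; bound reached.
From /ṭ/ at 2 leftward: 1 /p/ transparent; word edge.
From /ṭ/ at 4 rightward: 5 /s/ transparent; 6 /e/ → [+RTR]; bound reached.
From /ṭ/ at 4 leftward: 3 /u/ → [+RTR]; bound reached.
Targets with no active source: positions 7 11 12 13 17 stay [-emphatic].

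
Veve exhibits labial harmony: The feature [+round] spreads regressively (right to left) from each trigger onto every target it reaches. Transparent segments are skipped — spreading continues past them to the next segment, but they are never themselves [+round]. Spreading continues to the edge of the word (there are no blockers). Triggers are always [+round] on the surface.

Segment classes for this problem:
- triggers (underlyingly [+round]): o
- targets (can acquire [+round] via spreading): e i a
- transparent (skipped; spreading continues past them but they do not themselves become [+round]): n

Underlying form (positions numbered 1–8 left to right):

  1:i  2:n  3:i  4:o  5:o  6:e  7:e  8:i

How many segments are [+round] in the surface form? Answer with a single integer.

4

From /o/ at 4 leftward: 3 /i/ → [+round]; 2 /n/ transparent; 1 /i/ → [+round]; word edge.
From /o/ at 5 leftward: 4 /o/ is itself a trigger — this domain ends here.
Targets with no active source: positions 6 7 8 stay [-round].
[+round] positions on the surface: 1 3 4 5.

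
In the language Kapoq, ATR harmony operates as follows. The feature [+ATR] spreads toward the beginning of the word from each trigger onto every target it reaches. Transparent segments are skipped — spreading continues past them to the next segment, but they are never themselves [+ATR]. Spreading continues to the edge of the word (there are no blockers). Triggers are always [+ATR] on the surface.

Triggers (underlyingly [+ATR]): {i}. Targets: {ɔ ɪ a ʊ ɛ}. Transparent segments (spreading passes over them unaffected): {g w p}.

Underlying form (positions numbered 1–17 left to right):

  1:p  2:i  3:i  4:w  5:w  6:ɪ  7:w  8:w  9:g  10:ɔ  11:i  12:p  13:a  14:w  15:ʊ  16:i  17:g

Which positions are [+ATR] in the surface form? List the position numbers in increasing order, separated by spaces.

From /i/ at 2 leftward: 1 /p/ transparent; word edge.
From /i/ at 3 leftward: 2 /i/ is itself a trigger — this domain ends here.
From /i/ at 11 leftward: 10 /ɔ/ → [+ATR]; 9 /g/ transparent; 8 /w/ transparent; 7 /w/ transparent; 6 /ɪ/ → [+ATR]; 5 /w/ transparent; 4 /w/ transparent; 3 /i/ is itself a trigger — this domain ends here.
From /i/ at 16 leftward: 15 /ʊ/ → [+ATR]; 14 /w/ transparent; 13 /a/ → [+ATR]; 12 /p/ transparent; 11 /i/ is itself a trigger — this domain ends here.

2 3 6 10 11 13 15 16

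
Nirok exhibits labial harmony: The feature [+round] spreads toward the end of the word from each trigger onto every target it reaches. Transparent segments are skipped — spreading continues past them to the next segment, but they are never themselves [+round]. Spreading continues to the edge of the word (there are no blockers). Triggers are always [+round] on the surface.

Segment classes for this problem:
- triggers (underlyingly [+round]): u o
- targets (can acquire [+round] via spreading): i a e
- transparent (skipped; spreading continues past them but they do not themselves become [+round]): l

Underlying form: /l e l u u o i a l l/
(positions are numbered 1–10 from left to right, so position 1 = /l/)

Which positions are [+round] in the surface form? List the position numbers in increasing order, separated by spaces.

4 5 6 7 8

From /u/ at 4 rightward: 5 /u/ is itself a trigger — this domain ends here.
From /u/ at 5 rightward: 6 /o/ is itself a trigger — this domain ends here.
From /o/ at 6 rightward: 7 /i/ → [+round]; 8 /a/ → [+round]; 9 /l/ transparent; 10 /l/ transparent; word edge.
Target with no active source: position 2 stays [-round].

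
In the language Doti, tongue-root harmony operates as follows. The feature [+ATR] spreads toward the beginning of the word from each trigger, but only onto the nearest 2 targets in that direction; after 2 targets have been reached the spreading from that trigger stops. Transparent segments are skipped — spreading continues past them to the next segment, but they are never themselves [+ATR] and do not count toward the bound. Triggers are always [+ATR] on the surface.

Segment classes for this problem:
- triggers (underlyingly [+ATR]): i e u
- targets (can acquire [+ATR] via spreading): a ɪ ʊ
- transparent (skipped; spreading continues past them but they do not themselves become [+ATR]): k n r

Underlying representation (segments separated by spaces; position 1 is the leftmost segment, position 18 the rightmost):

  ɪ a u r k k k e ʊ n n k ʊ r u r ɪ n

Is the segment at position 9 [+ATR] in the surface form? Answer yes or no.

yes

From /u/ at 3 leftward: 2 /a/ → [+ATR]; 1 /ɪ/ → [+ATR]; bound reached.
From /e/ at 8 leftward: 7 /k/ transparent; 6 /k/ transparent; 5 /k/ transparent; 4 /r/ transparent; 3 /u/ is itself a trigger — this domain ends here.
From /u/ at 15 leftward: 14 /r/ transparent; 13 /ʊ/ → [+ATR]; 12 /k/ transparent; 11 /n/ transparent; 10 /n/ transparent; 9 /ʊ/ → [+ATR]; bound reached.
Target with no active source: position 17 stays [-ATR].
[+ATR] positions on the surface: 1 2 3 8 9 13 15.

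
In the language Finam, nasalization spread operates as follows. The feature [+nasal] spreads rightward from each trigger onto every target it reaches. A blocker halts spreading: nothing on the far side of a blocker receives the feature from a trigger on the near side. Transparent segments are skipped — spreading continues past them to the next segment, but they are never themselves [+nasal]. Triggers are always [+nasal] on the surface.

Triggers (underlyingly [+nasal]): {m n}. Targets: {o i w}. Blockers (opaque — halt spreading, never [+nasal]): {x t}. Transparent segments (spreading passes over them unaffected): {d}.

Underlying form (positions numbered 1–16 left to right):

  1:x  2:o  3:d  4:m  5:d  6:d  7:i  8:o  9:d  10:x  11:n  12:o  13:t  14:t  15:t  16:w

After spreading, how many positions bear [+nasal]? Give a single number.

5

From /m/ at 4 rightward: 5 /d/ transparent; 6 /d/ transparent; 7 /i/ → [+nasal]; 8 /o/ → [+nasal]; 9 /d/ transparent; 10 /x/ blocks.
From /n/ at 11 rightward: 12 /o/ → [+nasal]; 13 /t/ blocks.
Targets with no active source: positions 2 16 stay [-nasal].
[+nasal] positions on the surface: 4 7 8 11 12.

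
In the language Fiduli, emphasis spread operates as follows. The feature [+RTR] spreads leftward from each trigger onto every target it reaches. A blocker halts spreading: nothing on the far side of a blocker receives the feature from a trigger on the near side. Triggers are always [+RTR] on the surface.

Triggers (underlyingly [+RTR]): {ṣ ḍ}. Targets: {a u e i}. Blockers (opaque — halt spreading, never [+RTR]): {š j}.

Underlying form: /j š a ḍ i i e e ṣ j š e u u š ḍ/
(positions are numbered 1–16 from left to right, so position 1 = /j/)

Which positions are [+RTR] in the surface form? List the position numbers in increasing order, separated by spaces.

3 4 5 6 7 8 9 16

From /ḍ/ at 4 leftward: 3 /a/ → [+RTR]; 2 /š/ blocks.
From /ṣ/ at 9 leftward: 8 /e/ → [+RTR]; 7 /e/ → [+RTR]; 6 /i/ → [+RTR]; 5 /i/ → [+RTR]; 4 /ḍ/ is itself a trigger — this domain ends here.
From /ḍ/ at 16 leftward: 15 /š/ blocks.
Targets with no active source: positions 12 13 14 stay [-emphatic].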